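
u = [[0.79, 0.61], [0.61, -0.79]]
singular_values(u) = [1.0, 1.0]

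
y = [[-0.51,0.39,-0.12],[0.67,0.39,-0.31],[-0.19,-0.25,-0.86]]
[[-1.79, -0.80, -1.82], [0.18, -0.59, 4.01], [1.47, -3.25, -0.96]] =y @ [[1.48, 0.76, 4.87], [-3.01, 0.05, 1.57], [-1.16, 3.6, -0.42]]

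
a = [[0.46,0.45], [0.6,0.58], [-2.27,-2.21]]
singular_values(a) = [3.34, 0.0]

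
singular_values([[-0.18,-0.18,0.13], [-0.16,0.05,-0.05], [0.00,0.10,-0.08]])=[0.31, 0.19, 0.0]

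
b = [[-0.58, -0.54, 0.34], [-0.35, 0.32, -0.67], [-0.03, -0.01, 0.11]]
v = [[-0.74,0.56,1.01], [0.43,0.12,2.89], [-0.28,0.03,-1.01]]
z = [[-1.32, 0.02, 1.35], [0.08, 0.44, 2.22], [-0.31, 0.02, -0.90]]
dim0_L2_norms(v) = [0.9, 0.57, 3.22]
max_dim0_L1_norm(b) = 1.12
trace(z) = -1.78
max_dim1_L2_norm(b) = 0.86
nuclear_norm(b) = 1.74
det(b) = -0.04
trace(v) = -1.63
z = b + v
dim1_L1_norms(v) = [2.31, 3.44, 1.32]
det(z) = 0.76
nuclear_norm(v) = 4.25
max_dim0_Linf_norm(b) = 0.67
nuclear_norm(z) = 4.29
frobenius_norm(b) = 1.20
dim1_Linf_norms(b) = [0.58, 0.67, 0.11]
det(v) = -0.01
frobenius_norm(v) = 3.40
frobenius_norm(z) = 3.10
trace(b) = -0.15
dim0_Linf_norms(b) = [0.58, 0.54, 0.67]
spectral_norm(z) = 2.82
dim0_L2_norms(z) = [1.36, 0.44, 2.75]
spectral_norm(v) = 3.24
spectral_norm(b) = 0.96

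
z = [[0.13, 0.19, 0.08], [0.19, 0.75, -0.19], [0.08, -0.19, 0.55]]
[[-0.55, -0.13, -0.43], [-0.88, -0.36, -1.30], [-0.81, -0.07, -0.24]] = z @ [[-1.37, 0.1, 0.98], [-1.26, -0.59, -2.33], [-1.71, -0.34, -1.39]]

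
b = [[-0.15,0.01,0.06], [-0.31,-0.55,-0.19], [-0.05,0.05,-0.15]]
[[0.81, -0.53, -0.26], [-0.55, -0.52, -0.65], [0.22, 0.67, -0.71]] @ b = [[0.06, 0.29, 0.19],[0.28, 0.25, 0.16],[-0.21, -0.40, -0.01]]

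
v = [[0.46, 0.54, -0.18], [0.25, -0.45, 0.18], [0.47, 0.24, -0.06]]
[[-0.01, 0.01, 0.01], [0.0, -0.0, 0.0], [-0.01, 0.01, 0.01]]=v@[[-0.0, 0.00, 0.00],[-0.13, 0.14, 0.14],[-0.32, 0.34, 0.36]]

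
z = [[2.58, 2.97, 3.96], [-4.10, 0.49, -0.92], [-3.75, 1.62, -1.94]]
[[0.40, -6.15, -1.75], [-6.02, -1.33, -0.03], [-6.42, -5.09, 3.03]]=z@[[1.39, -0.14, 0.50], [-0.90, -2.75, 1.11], [-0.13, 0.60, -1.60]]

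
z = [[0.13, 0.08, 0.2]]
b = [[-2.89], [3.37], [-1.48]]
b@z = [[-0.38,  -0.23,  -0.58], [0.44,  0.27,  0.67], [-0.19,  -0.12,  -0.3]]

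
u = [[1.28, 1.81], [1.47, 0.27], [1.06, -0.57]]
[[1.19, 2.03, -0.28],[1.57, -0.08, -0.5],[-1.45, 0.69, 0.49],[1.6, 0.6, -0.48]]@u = [[4.21, 2.86], [1.36, 3.11], [-0.32, -2.72], [2.42, 3.33]]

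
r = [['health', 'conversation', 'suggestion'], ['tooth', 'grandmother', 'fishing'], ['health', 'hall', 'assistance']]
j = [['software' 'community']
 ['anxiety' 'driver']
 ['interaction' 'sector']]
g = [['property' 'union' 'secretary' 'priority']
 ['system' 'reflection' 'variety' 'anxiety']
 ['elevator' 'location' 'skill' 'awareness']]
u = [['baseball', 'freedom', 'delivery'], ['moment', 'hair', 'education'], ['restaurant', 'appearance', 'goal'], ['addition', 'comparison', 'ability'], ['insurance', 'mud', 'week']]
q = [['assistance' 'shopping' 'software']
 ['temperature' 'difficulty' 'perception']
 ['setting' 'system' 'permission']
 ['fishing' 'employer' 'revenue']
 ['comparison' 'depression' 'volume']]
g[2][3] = 'awareness'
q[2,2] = 'permission'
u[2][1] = 'appearance'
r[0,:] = ['health', 'conversation', 'suggestion']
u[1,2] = 'education'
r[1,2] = 'fishing'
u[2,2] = 'goal'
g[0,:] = ['property', 'union', 'secretary', 'priority']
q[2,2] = 'permission'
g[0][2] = 'secretary'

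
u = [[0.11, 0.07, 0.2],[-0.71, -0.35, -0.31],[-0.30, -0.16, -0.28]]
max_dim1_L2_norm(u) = 0.85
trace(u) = -0.52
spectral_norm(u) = 0.97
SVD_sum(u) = [[0.16, 0.08, 0.09], [-0.68, -0.34, -0.38], [-0.34, -0.17, -0.19]] + [[-0.05,-0.01,0.11], [-0.03,-0.01,0.07], [0.04,0.01,-0.09]] + [[-0.0, 0.0, -0.00], [0.0, -0.0, 0.00], [-0.0, 0.00, -0.00]]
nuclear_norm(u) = 1.15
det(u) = -0.00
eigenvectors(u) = [[(0.31+0.25j),  (0.31-0.25j),  (0.41+0j)], [-0.73+0.00j,  (-0.73-0j),  -0.91+0.00j], [(-0.5-0.24j),  (-0.5+0.24j),  0.09+0.00j]]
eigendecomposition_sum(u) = [[0.06+0.24j,0.03+0.11j,(0.1+0.01j)], [-0.36-0.28j,-0.17-0.11j,(-0.16+0.1j)], [(-0.15-0.31j),(-0.08-0.14j),(-0.14+0.01j)]] + [[(0.06-0.24j), 0.03-0.11j, (0.1-0.01j)], [-0.36+0.28j, (-0.17+0.11j), -0.16-0.10j], [-0.15+0.31j, (-0.08+0.14j), -0.14-0.01j]] + [[-0.00+0.00j,0.00+0.00j,-0.00+0.00j], [0.01-0.00j,(-0-0j),(0.01-0j)], [(-0+0j),0j,-0.00+0.00j]]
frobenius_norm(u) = 0.99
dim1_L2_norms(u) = [0.24, 0.85, 0.44]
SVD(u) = [[-0.21, -0.69, 0.69],  [0.87, -0.45, -0.19],  [0.44, 0.56, 0.7]] @ diag([0.9712067728971736, 0.17450742725471707, 0.0021359100162463723]) @ [[-0.80, -0.4, -0.45], [0.44, 0.12, -0.89], [-0.41, 0.91, -0.08]]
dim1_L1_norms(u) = [0.38, 1.37, 0.74]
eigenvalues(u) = [(-0.26+0.14j), (-0.26-0.14j), (-0+0j)]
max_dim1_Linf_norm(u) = 0.71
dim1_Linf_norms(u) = [0.2, 0.71, 0.3]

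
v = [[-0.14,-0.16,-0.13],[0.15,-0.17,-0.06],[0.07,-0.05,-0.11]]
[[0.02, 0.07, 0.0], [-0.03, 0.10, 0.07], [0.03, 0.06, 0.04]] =v@[[-0.06, 0.16, 0.28], [0.27, -0.36, -0.15], [-0.42, -0.28, -0.12]]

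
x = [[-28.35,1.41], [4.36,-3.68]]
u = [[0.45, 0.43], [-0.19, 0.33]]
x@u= [[-13.03, -11.73],  [2.66, 0.66]]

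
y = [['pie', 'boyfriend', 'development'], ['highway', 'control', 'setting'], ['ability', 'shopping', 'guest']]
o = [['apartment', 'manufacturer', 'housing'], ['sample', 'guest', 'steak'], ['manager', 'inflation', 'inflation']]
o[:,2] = ['housing', 'steak', 'inflation']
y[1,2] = 'setting'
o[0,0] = 'apartment'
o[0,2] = 'housing'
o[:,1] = ['manufacturer', 'guest', 'inflation']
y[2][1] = 'shopping'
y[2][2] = 'guest'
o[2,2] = 'inflation'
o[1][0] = 'sample'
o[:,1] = ['manufacturer', 'guest', 'inflation']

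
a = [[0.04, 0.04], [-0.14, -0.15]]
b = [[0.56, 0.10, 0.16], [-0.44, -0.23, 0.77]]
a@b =[[0.00,-0.01,0.04],[-0.01,0.02,-0.14]]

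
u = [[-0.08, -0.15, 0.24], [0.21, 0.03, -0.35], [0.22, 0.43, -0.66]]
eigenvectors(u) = [[-0.78+0.00j, (0.26+0.01j), (0.26-0.01j)], [-0.37+0.00j, (-0.61-0.3j), -0.61+0.30j], [-0.50+0.00j, (-0.68+0j), (-0.68-0j)]]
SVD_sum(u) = [[-0.09, -0.13, 0.24],[0.12, 0.17, -0.31],[0.26, 0.37, -0.68]] + [[0.01, -0.02, -0.00],[0.09, -0.14, -0.04],[-0.04, 0.06, 0.02]] + [[0.00,0.00,0.00],[0.00,0.00,0.0],[0.0,0.0,0.00]]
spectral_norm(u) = 0.94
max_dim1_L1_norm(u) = 1.31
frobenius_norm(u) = 0.96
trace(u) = -0.71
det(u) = 0.00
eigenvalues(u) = [0j, (-0.36+0.19j), (-0.36-0.19j)]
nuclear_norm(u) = 1.13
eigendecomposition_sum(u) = [[0j, 0.00+0.00j, 0.00+0.00j], [0.00+0.00j, 0j, 0j], [0.00+0.00j, 0j, 0.00+0.00j]] + [[-0.04+0.00j, (-0.08-0.15j), 0.12+0.11j],[0.10+0.03j, (0.01+0.46j), (-0.18-0.39j)],[(0.11-0.01j), 0.21+0.40j, -0.33-0.28j]] + [[(-0.04-0j),-0.08+0.15j,0.12-0.11j], [0.10-0.03j,0.01-0.46j,(-0.18+0.39j)], [(0.11+0.01j),(0.21-0.4j),-0.33+0.28j]]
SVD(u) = [[-0.31, -0.11, 0.94], [0.39, -0.92, 0.02], [0.86, 0.38, 0.33]] @ diag([0.9421435961764236, 0.1877778862130066, 0.002215769196402292]) @ [[0.32,0.46,-0.83], [-0.54,0.81,0.24], [0.78,0.37,0.5]]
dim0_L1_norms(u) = [0.51, 0.61, 1.25]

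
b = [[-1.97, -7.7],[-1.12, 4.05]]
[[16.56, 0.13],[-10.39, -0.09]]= b@[[0.78, 0.01], [-2.35, -0.02]]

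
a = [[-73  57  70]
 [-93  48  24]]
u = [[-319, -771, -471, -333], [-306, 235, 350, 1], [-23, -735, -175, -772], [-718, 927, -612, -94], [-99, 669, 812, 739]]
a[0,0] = -73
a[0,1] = 57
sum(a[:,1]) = 105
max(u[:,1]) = 927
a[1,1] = 48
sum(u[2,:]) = -1705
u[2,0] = -23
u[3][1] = 927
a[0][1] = 57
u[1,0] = -306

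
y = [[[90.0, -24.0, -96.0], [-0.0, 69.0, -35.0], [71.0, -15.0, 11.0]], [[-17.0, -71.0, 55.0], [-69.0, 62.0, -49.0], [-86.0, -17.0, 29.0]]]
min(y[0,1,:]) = -35.0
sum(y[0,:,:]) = 71.0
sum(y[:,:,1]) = 4.0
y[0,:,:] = [[90.0, -24.0, -96.0], [-0.0, 69.0, -35.0], [71.0, -15.0, 11.0]]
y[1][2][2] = 29.0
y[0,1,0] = -0.0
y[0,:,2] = [-96.0, -35.0, 11.0]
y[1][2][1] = -17.0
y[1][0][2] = 55.0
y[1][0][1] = -71.0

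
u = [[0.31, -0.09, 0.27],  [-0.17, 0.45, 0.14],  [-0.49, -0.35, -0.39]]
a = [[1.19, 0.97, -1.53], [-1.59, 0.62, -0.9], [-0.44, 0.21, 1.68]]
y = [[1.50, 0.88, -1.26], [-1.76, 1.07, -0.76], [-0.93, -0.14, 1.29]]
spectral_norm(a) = 2.64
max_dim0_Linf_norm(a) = 1.68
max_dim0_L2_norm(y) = 2.49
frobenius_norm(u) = 0.97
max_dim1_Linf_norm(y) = 1.76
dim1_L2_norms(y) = [2.15, 2.2, 1.6]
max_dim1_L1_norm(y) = 3.64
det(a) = 4.53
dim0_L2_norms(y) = [2.49, 1.39, 1.96]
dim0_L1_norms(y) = [4.19, 2.09, 3.31]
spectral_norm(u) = 0.81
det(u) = 0.05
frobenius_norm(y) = 3.46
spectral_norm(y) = 2.69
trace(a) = 3.49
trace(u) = 0.37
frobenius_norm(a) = 3.39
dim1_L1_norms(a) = [3.69, 3.11, 2.33]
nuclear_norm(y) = 5.33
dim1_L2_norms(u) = [0.42, 0.5, 0.72]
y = a + u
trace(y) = 3.86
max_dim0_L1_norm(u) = 0.97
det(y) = 2.97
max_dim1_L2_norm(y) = 2.2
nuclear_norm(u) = 1.45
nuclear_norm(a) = 5.46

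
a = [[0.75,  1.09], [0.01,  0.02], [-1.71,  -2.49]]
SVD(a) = [[-0.40, 0.31], [-0.01, -0.94], [0.92, 0.13]] @ diag([3.2977703543014756, 0.003269600941522174]) @ [[-0.57, -0.82], [0.82, -0.57]]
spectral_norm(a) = 3.30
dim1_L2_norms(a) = [1.32, 0.02, 3.02]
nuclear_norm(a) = 3.30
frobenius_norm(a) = 3.30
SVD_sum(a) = [[0.75,1.09], [0.01,0.02], [-1.71,-2.49]] + [[0.00, -0.0],[-0.0, 0.00],[0.0, -0.0]]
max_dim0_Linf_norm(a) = 2.49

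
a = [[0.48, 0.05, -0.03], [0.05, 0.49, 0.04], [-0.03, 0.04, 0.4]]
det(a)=0.092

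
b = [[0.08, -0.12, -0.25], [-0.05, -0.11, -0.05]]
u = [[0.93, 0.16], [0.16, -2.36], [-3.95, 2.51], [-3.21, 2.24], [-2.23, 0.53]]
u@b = [[0.07, -0.13, -0.24], [0.13, 0.24, 0.08], [-0.44, 0.20, 0.86], [-0.37, 0.14, 0.69], [-0.2, 0.21, 0.53]]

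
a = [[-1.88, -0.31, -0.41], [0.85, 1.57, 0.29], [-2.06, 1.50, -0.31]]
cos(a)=[[-0.29, 0.2, -0.25],[0.23, -0.04, -0.03],[-1.85, -0.99, 0.55]]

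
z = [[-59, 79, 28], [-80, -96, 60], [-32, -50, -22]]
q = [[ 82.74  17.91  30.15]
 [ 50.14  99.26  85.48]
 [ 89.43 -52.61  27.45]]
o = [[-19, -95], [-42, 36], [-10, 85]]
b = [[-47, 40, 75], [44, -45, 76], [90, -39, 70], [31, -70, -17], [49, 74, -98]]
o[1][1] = 36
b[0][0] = -47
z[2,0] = -32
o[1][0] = -42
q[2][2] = 27.45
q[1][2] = 85.48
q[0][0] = 82.74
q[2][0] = 89.43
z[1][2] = 60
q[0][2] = 30.15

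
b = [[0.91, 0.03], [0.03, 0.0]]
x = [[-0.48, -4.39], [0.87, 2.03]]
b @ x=[[-0.41, -3.93], [-0.01, -0.13]]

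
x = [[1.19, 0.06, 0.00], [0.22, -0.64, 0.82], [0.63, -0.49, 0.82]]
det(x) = -0.126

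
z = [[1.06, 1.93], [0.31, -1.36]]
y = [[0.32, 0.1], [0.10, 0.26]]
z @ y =[[0.53, 0.61], [-0.04, -0.32]]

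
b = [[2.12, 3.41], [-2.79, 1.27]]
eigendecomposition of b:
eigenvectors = [[0.74+0.00j,  0.74-0.00j], [(-0.09+0.66j),  -0.09-0.66j]]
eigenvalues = [(1.69+3.06j), (1.69-3.06j)]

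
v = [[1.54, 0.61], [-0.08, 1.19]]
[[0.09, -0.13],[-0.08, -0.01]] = v @ [[0.08, -0.08],[-0.06, -0.01]]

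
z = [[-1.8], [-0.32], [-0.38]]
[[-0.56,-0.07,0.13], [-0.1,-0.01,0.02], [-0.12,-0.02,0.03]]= z@[[0.31, 0.04, -0.07]]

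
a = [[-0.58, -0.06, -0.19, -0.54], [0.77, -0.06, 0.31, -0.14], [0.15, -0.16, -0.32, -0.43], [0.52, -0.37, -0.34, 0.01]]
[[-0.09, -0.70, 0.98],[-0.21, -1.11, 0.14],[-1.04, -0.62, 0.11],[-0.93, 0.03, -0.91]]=a@[[-1.17, -0.38, -0.67], [-1.23, 0.83, 0.16], [2.32, -1.52, 1.43], [0.74, 2.14, -1.62]]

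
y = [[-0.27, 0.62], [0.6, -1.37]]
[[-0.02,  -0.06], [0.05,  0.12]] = y @ [[0.06, 0.32], [-0.01, 0.05]]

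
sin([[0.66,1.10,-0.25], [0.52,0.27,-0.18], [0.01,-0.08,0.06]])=[[0.47, 0.88, -0.18], [0.42, 0.16, -0.14], [0.01, -0.07, 0.06]]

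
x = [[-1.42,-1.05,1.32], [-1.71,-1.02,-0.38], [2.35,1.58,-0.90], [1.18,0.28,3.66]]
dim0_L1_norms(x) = [6.66, 3.93, 6.26]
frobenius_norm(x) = 5.72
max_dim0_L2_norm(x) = 4.01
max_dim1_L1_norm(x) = 5.12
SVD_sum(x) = [[-0.71, -0.39, -0.43],[-1.49, -0.82, -0.91],[1.59, 0.87, 0.97],[2.13, 1.17, 1.31]] + [[-0.71, -0.66, 1.75],  [-0.22, -0.20, 0.53],  [0.76, 0.71, -1.87],  [-0.95, -0.89, 2.35]] + [[-0.0, 0.0, 0.00], [-0.00, 0.00, 0.0], [-0.00, 0.00, 0.0], [0.00, -0.0, -0.00]]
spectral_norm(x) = 4.05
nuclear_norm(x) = 8.08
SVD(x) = [[-0.23, 0.50, -0.79], [-0.48, 0.15, -0.06], [0.51, -0.53, -0.59], [0.68, 0.67, 0.14]] @ diag([4.054975962619168, 4.027737417279596, 0.0011135648359385335]) @ [[0.77,0.42,0.47],[-0.35,-0.33,0.87],[0.53,-0.84,-0.11]]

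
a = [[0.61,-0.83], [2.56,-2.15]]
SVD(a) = [[-0.29,-0.96], [-0.96,0.29]] @ diag([3.4903876147849715, 0.23301137001372985]) @ [[-0.75, 0.66], [0.66, 0.75]]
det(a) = 0.81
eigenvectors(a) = [[(0.47+0.16j), 0.47-0.16j], [(0.87+0j), (0.87-0j)]]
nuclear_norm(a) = 3.72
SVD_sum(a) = [[0.76, -0.66], [2.52, -2.20]] + [[-0.15, -0.17], [0.04, 0.05]]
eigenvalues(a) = [(-0.77+0.47j), (-0.77-0.47j)]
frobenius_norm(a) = 3.50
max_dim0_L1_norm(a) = 3.17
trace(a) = -1.54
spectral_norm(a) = 3.49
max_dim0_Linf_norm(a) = 2.56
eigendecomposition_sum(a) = [[(0.3+1.37j), -0.41-0.68j], [(1.28+2.1j), (-1.08-0.9j)]] + [[(0.31-1.37j), (-0.42+0.68j)],[1.28-2.10j, -1.08+0.90j]]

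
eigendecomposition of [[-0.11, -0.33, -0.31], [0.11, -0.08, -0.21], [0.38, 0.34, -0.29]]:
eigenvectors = [[-0.05+0.63j, (-0.05-0.63j), 0.73+0.00j], [0.22+0.26j, (0.22-0.26j), -0.52+0.00j], [(0.7+0j), 0.70-0.00j, (0.44+0j)]]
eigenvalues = [(-0.21+0.47j), (-0.21-0.47j), (-0.06+0j)]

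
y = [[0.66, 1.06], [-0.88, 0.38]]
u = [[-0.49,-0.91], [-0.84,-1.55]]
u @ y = [[0.48, -0.87], [0.81, -1.48]]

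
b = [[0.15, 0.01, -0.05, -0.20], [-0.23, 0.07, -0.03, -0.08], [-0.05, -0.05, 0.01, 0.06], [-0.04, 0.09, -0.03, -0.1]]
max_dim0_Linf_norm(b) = 0.23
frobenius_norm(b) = 0.40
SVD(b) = [[-0.72, -0.53, -0.44, 0.01], [0.66, -0.63, -0.32, -0.26], [0.21, 0.22, -0.59, 0.74], [0.04, -0.52, 0.59, 0.62]] @ diag([0.2919577685050061, 0.2654940520495919, 0.061294088705294854, 0.004074852838252635]) @ [[-0.93, 0.11, 0.06, 0.34], [0.28, -0.40, 0.24, 0.84], [0.23, 0.91, 0.13, 0.32], [0.04, 0.03, -0.96, 0.27]]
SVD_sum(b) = [[0.2, -0.02, -0.01, -0.07],  [-0.18, 0.02, 0.01, 0.07],  [-0.06, 0.01, 0.00, 0.02],  [-0.01, 0.00, 0.00, 0.0]] + [[-0.04,0.06,-0.03,-0.12], [-0.05,0.07,-0.04,-0.14], [0.02,-0.02,0.01,0.05], [-0.04,0.06,-0.03,-0.12]] + [[-0.01, -0.02, -0.0, -0.01], [-0.0, -0.02, -0.0, -0.01], [-0.01, -0.03, -0.0, -0.01], [0.01, 0.03, 0.0, 0.01]] + [[0.0, 0.00, -0.00, 0.00], [-0.00, -0.00, 0.0, -0.0], [0.0, 0.0, -0.0, 0.00], [0.0, 0.00, -0.00, 0.0]]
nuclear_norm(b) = 0.62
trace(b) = 0.13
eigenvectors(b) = [[0.61+0.00j, (0.29-0.2j), (0.29+0.2j), -0.02+0.00j], [(-0.74+0j), 0.72+0.00j, (0.72-0j), (0.05+0j)], [(-0.05+0j), (0.05+0.36j), (0.05-0.36j), (0.97+0j)], [(-0.27+0j), 0.21-0.42j, 0.21+0.42j, (-0.25+0j)]]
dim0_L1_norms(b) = [0.47, 0.22, 0.12, 0.44]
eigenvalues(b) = [(0.23+0j), (-0.05+0.1j), (-0.05-0.1j), (-0.01+0j)]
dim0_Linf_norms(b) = [0.23, 0.09, 0.05, 0.2]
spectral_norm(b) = 0.29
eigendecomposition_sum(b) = [[(0.15-0j), (-0.03-0j), -0.02+0.00j, (-0.09+0j)], [(-0.18+0j), 0.04+0.00j, 0.02-0.00j, 0.10-0.00j], [(-0.01+0j), 0.00+0.00j, -0j, (0.01-0j)], [-0.07+0.00j, (0.01+0j), (0.01-0j), 0.04-0.00j]] + [[(-0+0.02j),(0.02+0.02j),(-0.02-0j),(-0.06-0j)],[-0.02+0.03j,0.01+0.06j,(-0.03-0.02j),(-0.09-0.07j)],[-0.02-0.01j,-0.03+0.01j,0.01-0.01j,(0.03-0.05j)],[(0.01+0.02j),(0.04+0.01j),-0.02+0.01j,(-0.07+0.03j)]] + [[(-0-0.02j), (0.02-0.02j), (-0.02+0j), -0.06+0.00j], [(-0.02-0.03j), 0.01-0.06j, -0.03+0.02j, -0.09+0.07j], [-0.02+0.01j, (-0.03-0.01j), 0.01+0.01j, 0.03+0.05j], [(0.01-0.02j), (0.04-0.01j), (-0.02-0.01j), -0.07-0.03j]] + [[0j, -0.00+0.00j, -0j, 0.00-0.00j], [-0.00-0.00j, 0.00-0.00j, -0.00+0.00j, (-0+0j)], [-0.00-0.00j, 0.00-0.00j, -0.01+0.00j, (-0.01+0j)], [0.00+0.00j, (-0+0j), -0j, 0.00-0.00j]]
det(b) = -0.00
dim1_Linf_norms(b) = [0.2, 0.23, 0.06, 0.1]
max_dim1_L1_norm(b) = 0.41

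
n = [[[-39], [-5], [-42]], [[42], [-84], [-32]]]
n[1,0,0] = 42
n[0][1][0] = -5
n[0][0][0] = -39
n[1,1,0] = -84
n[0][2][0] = -42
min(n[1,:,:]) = -84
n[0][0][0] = -39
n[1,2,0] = -32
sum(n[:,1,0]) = -89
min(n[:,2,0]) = -42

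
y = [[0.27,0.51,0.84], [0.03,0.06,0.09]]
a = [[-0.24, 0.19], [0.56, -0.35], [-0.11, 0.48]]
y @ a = [[0.13,0.28], [0.02,0.03]]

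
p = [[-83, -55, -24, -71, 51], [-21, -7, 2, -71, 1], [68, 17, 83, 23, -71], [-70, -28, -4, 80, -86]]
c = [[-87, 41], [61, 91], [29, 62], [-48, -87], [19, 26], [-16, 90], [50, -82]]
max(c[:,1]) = 91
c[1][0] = 61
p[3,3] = 80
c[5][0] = -16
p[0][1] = -55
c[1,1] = 91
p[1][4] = 1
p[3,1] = -28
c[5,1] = 90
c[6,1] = -82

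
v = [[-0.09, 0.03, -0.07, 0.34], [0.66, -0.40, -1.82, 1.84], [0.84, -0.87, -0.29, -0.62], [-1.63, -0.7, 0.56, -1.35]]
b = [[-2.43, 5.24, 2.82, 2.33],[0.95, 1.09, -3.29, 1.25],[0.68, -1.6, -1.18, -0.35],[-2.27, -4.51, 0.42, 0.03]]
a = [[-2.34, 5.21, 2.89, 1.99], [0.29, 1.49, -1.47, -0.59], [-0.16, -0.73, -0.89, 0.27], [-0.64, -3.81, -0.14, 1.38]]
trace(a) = -0.36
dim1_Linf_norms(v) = [0.34, 1.84, 0.87, 1.63]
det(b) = -10.37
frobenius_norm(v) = 3.83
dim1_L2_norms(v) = [0.36, 2.7, 1.39, 2.3]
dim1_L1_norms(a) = [12.43, 3.84, 2.05, 5.97]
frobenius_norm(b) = 9.56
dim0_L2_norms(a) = [2.45, 6.66, 3.37, 2.51]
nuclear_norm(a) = 12.27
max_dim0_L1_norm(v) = 4.15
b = v + a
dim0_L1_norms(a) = [3.43, 11.24, 5.39, 4.23]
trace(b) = -2.49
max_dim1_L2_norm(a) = 6.7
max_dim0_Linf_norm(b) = 5.24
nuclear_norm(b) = 15.39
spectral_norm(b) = 7.75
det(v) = -0.68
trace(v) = -2.13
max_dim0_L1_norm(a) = 11.24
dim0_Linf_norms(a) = [2.34, 5.21, 2.89, 1.99]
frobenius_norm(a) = 8.25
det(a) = 0.69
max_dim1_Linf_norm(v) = 1.84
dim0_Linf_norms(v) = [1.63, 0.87, 1.82, 1.84]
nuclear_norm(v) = 6.17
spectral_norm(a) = 7.30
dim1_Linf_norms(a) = [5.21, 1.49, 0.89, 3.81]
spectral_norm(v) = 3.28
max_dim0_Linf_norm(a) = 5.21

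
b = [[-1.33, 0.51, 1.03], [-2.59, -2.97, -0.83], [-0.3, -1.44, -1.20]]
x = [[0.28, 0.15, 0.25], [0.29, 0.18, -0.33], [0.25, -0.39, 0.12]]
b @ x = [[0.03,-0.51,-0.38],[-1.79,-0.6,0.23],[-0.80,0.16,0.26]]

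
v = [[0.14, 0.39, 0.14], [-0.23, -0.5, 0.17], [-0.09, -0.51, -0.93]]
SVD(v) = [[-0.33,0.38,0.86], [0.19,-0.87,0.45], [0.93,0.31,0.21]] @ diag([1.1300461594016475, 0.6157817665854929, 0.0029143717052220333]) @ [[-0.15, -0.61, -0.78], [0.37, 0.69, -0.62], [-0.92, 0.38, -0.12]]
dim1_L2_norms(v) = [0.44, 0.58, 1.06]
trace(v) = -1.29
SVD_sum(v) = [[0.06, 0.23, 0.29], [-0.03, -0.13, -0.16], [-0.16, -0.64, -0.81]] + [[0.09, 0.16, -0.15], [-0.2, -0.37, 0.33], [0.07, 0.13, -0.12]] + [[-0.0, 0.00, -0.00], [-0.00, 0.0, -0.0], [-0.0, 0.0, -0.00]]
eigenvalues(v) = [(-0+0j), (-0.64+0.19j), (-0.64-0.19j)]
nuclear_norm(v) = 1.75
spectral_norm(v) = 1.13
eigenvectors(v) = [[0.92+0.00j,(-0.04-0.17j),-0.04+0.17j], [(-0.38+0j),(0.46+0.33j),(0.46-0.33j)], [0.12+0.00j,-0.81+0.00j,(-0.81-0j)]]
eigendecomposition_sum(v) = [[(-0.01-0j), (-0-0j), (-0-0j)], [0j, 0.00+0.00j, 0.00+0.00j], [-0.00-0.00j, (-0-0j), -0.00-0.00j]] + [[0.07-0.03j, 0.20-0.11j, (0.07-0.12j)], [(-0.12+0.22j), -0.25+0.67j, 0.08+0.45j], [(-0.04-0.35j), (-0.25-0.98j), -0.46-0.45j]] + [[(0.07+0.03j),(0.2+0.11j),(0.07+0.12j)], [(-0.12-0.22j),-0.25-0.67j,(0.08-0.45j)], [(-0.04+0.35j),(-0.25+0.98j),-0.46+0.45j]]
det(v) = -0.00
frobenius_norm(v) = 1.29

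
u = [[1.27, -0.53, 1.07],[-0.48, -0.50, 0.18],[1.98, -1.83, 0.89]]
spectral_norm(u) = 3.26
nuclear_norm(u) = 4.62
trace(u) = 1.66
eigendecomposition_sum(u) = [[1.52-0.00j,-0.76+0.00j,(0.85+0j)], [(-0.13+0j),(0.06+0j),(-0.07-0j)], [1.86-0.00j,(-0.93+0j),1.05+0.00j]] + [[-0.12+0.10j, (0.11+0.24j), (0.11-0.07j)], [-0.18-0.13j, (-0.28+0.23j), 0.13+0.12j], [(0.06-0.29j), -0.45-0.22j, -0.08+0.22j]] + [[(-0.12-0.1j), 0.11-0.24j, 0.11+0.07j], [-0.18+0.13j, (-0.28-0.23j), 0.13-0.12j], [0.06+0.29j, -0.45+0.22j, -0.08-0.22j]]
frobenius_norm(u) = 3.41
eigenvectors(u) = [[(0.63+0j),  -0.31-0.25j,  -0.31+0.25j], [-0.05+0.00j,  (0.23-0.49j),  0.23+0.49j], [(0.77+0j),  0.74+0.00j,  0.74-0.00j]]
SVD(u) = [[-0.5, 0.56, -0.66], [-0.0, -0.76, -0.65], [-0.86, -0.33, 0.38]] @ diag([3.2631868702150935, 0.8238923221474311, 0.5345211797135231]) @ [[-0.72, 0.57, -0.4], [0.53, 0.82, 0.21], [0.45, -0.06, -0.89]]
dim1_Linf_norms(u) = [1.27, 0.5, 1.98]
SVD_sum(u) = [[1.18, -0.93, 0.66], [0.01, -0.01, 0.0], [2.03, -1.6, 1.13]] + [[0.24, 0.38, 0.10], [-0.33, -0.51, -0.13], [-0.14, -0.22, -0.06]] + [[-0.16, 0.02, 0.31], [-0.16, 0.02, 0.31], [0.09, -0.01, -0.18]]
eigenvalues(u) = [(2.63+0j), (-0.48+0.56j), (-0.48-0.56j)]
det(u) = 1.44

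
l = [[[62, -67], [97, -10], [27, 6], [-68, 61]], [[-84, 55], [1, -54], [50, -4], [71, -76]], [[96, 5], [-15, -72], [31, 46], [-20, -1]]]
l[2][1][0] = -15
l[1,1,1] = -54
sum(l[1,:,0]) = 38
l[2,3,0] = -20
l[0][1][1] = -10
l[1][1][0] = 1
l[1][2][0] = 50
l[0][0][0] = 62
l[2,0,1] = 5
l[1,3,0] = 71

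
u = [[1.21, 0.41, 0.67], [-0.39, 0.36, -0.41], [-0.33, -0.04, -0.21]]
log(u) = [[1.44,-0.07,5.58], [-1.17,-0.46,-3.24], [-1.99,0.92,-8.36]]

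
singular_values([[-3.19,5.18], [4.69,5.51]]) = [7.76, 5.39]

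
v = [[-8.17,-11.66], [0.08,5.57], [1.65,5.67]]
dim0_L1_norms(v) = [9.9, 22.9]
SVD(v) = [[-0.88, -0.44],[0.31, -0.8],[0.36, -0.40]] @ diag([16.05480471653089, 3.294001444149265]) @ [[0.49, 0.87], [0.87, -0.49]]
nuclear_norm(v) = 19.35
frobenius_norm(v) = 16.39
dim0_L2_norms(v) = [8.34, 14.11]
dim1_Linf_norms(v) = [11.66, 5.57, 5.67]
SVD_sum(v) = [[-6.9, -12.37], [2.39, 4.28], [2.80, 5.03]] + [[-1.27, 0.71],[-2.31, 1.29],[-1.15, 0.64]]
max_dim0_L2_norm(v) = 14.11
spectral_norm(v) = 16.05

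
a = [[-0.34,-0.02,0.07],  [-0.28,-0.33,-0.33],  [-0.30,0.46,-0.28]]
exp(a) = [[0.7, -0.00, 0.05], [-0.16, 0.66, -0.24], [-0.26, 0.33, 0.69]]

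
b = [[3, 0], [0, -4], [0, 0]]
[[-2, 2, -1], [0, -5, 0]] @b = [[-6, -8], [0, 20]]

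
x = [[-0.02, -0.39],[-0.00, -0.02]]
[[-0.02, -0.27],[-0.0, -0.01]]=x @ [[0.66, 0.01], [0.01, 0.70]]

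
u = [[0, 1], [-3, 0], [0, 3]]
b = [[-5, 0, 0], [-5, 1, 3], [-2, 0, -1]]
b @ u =[[0, -5], [-3, 4], [0, -5]]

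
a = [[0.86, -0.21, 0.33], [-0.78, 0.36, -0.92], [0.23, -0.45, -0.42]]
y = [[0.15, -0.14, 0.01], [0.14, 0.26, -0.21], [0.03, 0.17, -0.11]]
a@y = [[0.11, -0.12, 0.02], [-0.09, 0.05, 0.02], [-0.04, -0.22, 0.14]]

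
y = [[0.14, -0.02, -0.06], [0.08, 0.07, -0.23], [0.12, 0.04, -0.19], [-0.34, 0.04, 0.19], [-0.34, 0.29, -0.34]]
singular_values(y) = [0.59, 0.51, 0.01]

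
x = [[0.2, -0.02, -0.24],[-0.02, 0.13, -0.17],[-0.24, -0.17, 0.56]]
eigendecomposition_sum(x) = [[0.12, 0.07, -0.25], [0.07, 0.04, -0.15], [-0.25, -0.15, 0.56]] + [[0.09, -0.09, 0.02], [-0.09, 0.09, -0.02], [0.02, -0.02, 0.0]] + [[-0.00,-0.00,-0.00],[-0.0,-0.00,-0.00],[-0.00,-0.0,-0.00]]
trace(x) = 0.89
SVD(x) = [[-0.40, 0.69, 0.60], [-0.24, -0.71, 0.66], [0.88, 0.12, 0.45]] @ diag([0.7158081967617623, 0.17860336932252513, 0.00441156608428721]) @ [[-0.4, -0.24, 0.88], [0.69, -0.71, 0.12], [-0.60, -0.66, -0.45]]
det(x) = -0.00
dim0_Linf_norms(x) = [0.24, 0.17, 0.56]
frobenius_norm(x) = 0.74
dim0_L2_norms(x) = [0.31, 0.21, 0.63]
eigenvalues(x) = [0.72, 0.18, -0.0]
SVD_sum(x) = [[0.12, 0.07, -0.25], [0.07, 0.04, -0.15], [-0.25, -0.15, 0.56]] + [[0.09, -0.09, 0.02], [-0.09, 0.09, -0.02], [0.02, -0.02, 0.0]] + [[-0.00, -0.00, -0.0], [-0.0, -0.0, -0.0], [-0.00, -0.00, -0.0]]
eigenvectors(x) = [[-0.40,0.69,-0.6], [-0.24,-0.71,-0.66], [0.88,0.12,-0.45]]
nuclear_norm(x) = 0.90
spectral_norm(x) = 0.72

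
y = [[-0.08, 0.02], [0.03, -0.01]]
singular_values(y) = [0.09, 0.0]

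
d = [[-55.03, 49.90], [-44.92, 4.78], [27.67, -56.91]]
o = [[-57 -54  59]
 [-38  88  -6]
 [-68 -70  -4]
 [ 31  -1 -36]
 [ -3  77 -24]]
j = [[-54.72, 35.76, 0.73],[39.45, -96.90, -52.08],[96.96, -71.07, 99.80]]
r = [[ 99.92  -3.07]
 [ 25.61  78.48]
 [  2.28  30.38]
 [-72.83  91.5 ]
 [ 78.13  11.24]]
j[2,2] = 99.8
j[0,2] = 0.73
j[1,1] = -96.9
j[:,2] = [0.73, -52.08, 99.8]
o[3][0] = 31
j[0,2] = 0.73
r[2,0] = 2.28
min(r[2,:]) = 2.28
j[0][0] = -54.72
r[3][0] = -72.83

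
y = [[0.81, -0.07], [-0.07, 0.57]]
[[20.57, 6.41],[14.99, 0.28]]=y @ [[27.96, 8.04],  [29.73, 1.48]]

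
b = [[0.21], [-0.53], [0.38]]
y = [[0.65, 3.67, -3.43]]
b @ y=[[0.14, 0.77, -0.72], [-0.34, -1.95, 1.82], [0.25, 1.39, -1.30]]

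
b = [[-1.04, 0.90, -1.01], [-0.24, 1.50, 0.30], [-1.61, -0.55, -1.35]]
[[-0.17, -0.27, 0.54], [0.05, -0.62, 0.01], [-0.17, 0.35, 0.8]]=b @[[-0.07, -0.02, -0.32],[-0.02, -0.4, 0.00],[0.22, -0.07, -0.21]]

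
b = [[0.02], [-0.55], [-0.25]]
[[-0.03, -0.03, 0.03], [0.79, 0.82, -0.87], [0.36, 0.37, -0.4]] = b @[[-1.44, -1.49, 1.59]]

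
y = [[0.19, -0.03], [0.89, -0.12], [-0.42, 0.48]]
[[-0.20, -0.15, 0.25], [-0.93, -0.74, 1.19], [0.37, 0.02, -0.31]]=y @ [[-1.06, -0.94, 1.42], [-0.15, -0.79, 0.59]]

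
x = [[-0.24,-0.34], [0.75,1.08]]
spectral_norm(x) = 1.38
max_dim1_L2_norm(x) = 1.31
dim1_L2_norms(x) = [0.42, 1.31]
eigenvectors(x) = [[-0.82, 0.3], [0.57, -0.95]]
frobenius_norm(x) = 1.38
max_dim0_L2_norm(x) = 1.13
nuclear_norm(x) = 1.38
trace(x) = 0.84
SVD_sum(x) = [[-0.24, -0.34], [0.75, 1.08]] + [[-0.00, 0.0], [-0.00, 0.00]]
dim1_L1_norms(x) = [0.58, 1.83]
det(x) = -0.00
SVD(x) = [[-0.30, 0.95], [0.95, 0.3]] @ diag([1.379163052722347, 0.00304532520046077]) @ [[0.57, 0.82], [-0.82, 0.57]]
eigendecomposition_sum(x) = [[-0.01, -0.0], [0.0, 0.00]] + [[-0.23, -0.34], [0.75, 1.08]]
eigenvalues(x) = [-0.0, 0.84]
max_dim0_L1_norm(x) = 1.42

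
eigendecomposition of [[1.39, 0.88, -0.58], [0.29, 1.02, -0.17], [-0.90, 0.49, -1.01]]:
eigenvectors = [[0.20, -0.91, -0.51], [0.05, -0.35, 0.72], [0.98, 0.22, 0.47]]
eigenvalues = [-1.17, 1.87, 0.7]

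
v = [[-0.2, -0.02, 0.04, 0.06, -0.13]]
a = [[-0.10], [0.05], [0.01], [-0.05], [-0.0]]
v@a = [[0.02]]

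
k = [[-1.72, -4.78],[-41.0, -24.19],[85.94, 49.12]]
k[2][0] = 85.94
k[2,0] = 85.94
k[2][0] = 85.94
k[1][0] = -41.0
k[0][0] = -1.72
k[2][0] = 85.94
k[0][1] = -4.78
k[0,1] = -4.78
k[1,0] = -41.0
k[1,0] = -41.0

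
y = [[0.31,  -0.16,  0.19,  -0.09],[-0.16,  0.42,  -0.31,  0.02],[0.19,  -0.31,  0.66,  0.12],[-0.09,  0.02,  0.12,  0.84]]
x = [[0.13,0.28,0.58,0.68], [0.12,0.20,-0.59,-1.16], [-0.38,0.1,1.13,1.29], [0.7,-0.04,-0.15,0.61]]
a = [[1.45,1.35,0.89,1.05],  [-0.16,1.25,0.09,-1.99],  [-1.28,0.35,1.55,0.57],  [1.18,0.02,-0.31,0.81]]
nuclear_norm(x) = 3.72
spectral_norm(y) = 0.99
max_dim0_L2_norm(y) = 0.85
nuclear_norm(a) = 7.31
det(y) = 0.03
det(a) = -0.01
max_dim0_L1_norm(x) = 3.74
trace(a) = 5.06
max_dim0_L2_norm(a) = 2.46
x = y @ a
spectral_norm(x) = 2.36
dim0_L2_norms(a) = [2.27, 1.87, 1.82, 2.46]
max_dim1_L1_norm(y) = 1.28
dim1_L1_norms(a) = [4.74, 3.49, 3.75, 2.32]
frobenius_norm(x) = 2.57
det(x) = -0.00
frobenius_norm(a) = 4.24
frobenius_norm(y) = 1.33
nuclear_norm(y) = 2.23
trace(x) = 2.07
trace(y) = 2.23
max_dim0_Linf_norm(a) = 1.99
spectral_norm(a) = 2.79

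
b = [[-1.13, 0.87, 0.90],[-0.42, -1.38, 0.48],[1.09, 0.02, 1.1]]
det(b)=3.930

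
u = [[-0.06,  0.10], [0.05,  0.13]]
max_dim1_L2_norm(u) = 0.14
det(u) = -0.01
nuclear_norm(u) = 0.24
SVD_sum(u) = [[0.00, 0.1], [0.0, 0.13]] + [[-0.06,  0.00],[0.05,  -0.00]]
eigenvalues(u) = [-0.08, 0.15]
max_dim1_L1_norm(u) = 0.18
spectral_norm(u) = 0.16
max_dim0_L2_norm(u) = 0.16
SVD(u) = [[0.6,0.8], [0.8,-0.6]] @ diag([0.1640488107043152, 0.0780255580338889]) @ [[0.02, 1.0], [-1.0, 0.02]]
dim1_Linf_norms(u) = [0.1, 0.13]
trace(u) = 0.07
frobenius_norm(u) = 0.18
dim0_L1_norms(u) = [0.11, 0.23]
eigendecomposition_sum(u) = [[-0.08, 0.04], [0.02, -0.01]] + [[0.02, 0.06], [0.03, 0.14]]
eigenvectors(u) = [[-0.97,  -0.42], [0.23,  -0.91]]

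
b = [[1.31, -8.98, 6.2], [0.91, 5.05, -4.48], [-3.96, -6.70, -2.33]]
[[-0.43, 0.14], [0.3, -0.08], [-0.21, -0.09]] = b @ [[0.02, 0.01], [0.03, 0.0], [-0.03, 0.02]]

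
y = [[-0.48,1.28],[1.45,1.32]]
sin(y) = [[-0.53, 0.71], [0.81, 0.48]]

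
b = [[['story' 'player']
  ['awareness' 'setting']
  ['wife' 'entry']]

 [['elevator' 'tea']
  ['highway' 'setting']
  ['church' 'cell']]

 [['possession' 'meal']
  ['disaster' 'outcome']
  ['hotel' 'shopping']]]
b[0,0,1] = 'player'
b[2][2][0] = 'hotel'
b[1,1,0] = 'highway'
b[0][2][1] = 'entry'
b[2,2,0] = 'hotel'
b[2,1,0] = 'disaster'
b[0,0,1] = 'player'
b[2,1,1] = 'outcome'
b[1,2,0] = 'church'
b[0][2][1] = 'entry'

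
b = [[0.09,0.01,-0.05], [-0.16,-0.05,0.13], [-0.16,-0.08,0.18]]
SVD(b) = [[-0.29, -0.71, -0.64], [0.62, 0.38, -0.69], [0.73, -0.59, 0.33]] @ diag([0.34390984816635733, 0.042669051569654545, 0.0023169748248925994]) @ [[-0.70, -0.27, 0.66], [-0.68, 0.51, -0.52], [0.19, 0.82, 0.54]]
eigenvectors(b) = [[-0.32, 0.71, -0.19],[0.62, -0.38, -0.83],[0.72, 0.6, -0.52]]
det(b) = -0.00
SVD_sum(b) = [[0.07, 0.03, -0.07], [-0.15, -0.06, 0.14], [-0.18, -0.07, 0.17]] + [[0.02,-0.02,0.02],  [-0.01,0.01,-0.01],  [0.02,-0.01,0.01]] + [[-0.00, -0.00, -0.00],[-0.00, -0.00, -0.00],[0.0, 0.00, 0.0]]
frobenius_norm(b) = 0.35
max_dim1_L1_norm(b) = 0.42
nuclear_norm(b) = 0.39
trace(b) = 0.22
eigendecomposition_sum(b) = [[0.08, 0.03, -0.07], [-0.15, -0.05, 0.14], [-0.17, -0.06, 0.16]] + [[0.01, -0.02, 0.02], [-0.01, 0.01, -0.01], [0.01, -0.01, 0.02]] + [[-0.0, -0.00, 0.00], [-0.00, -0.00, 0.0], [-0.00, -0.0, 0.0]]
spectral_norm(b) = 0.34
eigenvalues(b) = [0.18, 0.04, -0.0]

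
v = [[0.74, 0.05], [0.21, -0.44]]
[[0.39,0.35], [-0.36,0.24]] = v @ [[0.46, 0.5], [1.04, -0.31]]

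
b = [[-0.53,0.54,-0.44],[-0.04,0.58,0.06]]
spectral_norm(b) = 0.96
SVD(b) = [[-0.89, -0.47], [-0.47, 0.89]] @ diag([0.9632761194143429, 0.42402726064021534]) @ [[0.51, -0.78, 0.38], [0.50, 0.62, 0.61]]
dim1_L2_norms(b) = [0.88, 0.58]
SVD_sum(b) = [[-0.43, 0.66, -0.32], [-0.23, 0.35, -0.17]] + [[-0.1, -0.12, -0.12], [0.19, 0.23, 0.23]]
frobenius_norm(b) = 1.05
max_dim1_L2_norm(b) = 0.88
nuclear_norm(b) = 1.39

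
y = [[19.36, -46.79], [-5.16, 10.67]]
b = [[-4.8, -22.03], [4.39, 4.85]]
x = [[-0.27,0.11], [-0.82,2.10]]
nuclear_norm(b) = 26.42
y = b @ x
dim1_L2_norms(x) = [0.29, 2.25]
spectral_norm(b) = 23.26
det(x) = -0.48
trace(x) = 1.83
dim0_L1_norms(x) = [1.09, 2.21]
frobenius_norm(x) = 2.27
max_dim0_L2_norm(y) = 47.99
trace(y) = 30.03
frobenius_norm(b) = 23.48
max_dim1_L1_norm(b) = 26.83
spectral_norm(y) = 52.00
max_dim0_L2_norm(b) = 22.56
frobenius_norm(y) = 52.01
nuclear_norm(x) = 2.47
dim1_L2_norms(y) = [50.64, 11.85]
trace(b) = 0.05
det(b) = 73.43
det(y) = -34.87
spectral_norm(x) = 2.26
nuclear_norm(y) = 52.67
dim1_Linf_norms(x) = [0.27, 2.1]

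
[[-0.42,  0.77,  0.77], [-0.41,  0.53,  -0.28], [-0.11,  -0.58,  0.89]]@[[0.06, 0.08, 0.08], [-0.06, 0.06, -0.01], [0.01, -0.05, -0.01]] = [[-0.06, -0.03, -0.05], [-0.06, 0.01, -0.04], [0.04, -0.09, -0.01]]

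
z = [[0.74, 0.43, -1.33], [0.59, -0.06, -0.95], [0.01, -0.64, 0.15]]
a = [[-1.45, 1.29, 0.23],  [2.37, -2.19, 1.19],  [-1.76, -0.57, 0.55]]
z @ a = [[2.29, 0.77, -0.05], [0.67, 1.43, -0.46], [-1.8, 1.33, -0.68]]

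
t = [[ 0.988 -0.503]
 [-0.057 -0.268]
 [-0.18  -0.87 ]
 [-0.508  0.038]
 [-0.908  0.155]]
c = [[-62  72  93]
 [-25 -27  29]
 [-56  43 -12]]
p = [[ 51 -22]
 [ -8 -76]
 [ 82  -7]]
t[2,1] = -0.87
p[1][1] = -76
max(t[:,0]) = 0.988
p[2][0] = 82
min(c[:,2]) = -12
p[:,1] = [-22, -76, -7]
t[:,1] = [-0.503, -0.268, -0.87, 0.038, 0.155]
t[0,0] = 0.988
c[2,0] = -56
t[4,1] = 0.155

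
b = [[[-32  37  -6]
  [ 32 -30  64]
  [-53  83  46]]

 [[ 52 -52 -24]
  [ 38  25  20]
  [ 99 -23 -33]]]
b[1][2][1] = -23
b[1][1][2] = 20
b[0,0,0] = -32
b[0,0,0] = -32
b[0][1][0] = 32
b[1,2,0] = 99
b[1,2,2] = -33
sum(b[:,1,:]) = 149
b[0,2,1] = 83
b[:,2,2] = [46, -33]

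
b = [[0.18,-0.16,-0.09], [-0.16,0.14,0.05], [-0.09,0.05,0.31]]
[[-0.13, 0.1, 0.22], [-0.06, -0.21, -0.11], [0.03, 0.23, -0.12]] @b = [[-0.06, 0.05, 0.08], [0.03, -0.03, -0.04], [-0.02, 0.02, -0.03]]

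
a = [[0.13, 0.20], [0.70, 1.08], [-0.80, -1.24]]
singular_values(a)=[1.97, 0.0]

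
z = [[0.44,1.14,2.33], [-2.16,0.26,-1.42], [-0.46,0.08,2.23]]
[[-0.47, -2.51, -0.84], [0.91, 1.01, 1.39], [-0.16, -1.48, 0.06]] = z@[[-0.33,  -0.13,  -0.62],[-0.0,  -0.80,  -0.31],[-0.14,  -0.66,  -0.09]]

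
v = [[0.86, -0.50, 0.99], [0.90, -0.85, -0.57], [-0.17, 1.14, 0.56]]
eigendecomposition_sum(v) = [[(0.64+0j), (0.33-0j), 0.84-0.00j], [(0.22+0j), (0.11-0j), (0.29-0j)], [(0.26+0j), 0.13-0.00j, 0.34-0.00j]] + [[0.11+0.26j, (-0.41-0.27j), (0.08-0.4j)], [0.34-0.02j, -0.48+0.37j, -0.43-0.25j], [-0.22-0.19j, 0.50+0.06j, 0.11+0.40j]] + [[0.11-0.26j, (-0.41+0.27j), 0.08+0.40j], [(0.34+0.02j), (-0.48-0.37j), (-0.43+0.25j)], [(-0.22+0.19j), 0.50-0.06j, 0.11-0.40j]]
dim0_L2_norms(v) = [1.26, 1.51, 1.27]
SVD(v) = [[-0.37, -0.91, 0.19], [-0.70, 0.14, -0.69], [0.60, -0.39, -0.69]] @ diag([1.8512308488667013, 1.341037470111853, 0.49372345291698744]) @ [[-0.57, 0.8, 0.20], [-0.44, -0.09, -0.90], [-0.70, -0.60, 0.40]]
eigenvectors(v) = [[-0.88+0.00j, 0.18+0.50j, 0.18-0.50j],[-0.30+0.00j, 0.65+0.00j, (0.65-0j)],[-0.36+0.00j, (-0.39-0.38j), -0.39+0.38j]]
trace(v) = 0.57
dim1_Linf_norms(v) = [0.99, 0.9, 1.14]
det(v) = 1.23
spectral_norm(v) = 1.85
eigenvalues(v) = [(1.1+0j), (-0.26+1.02j), (-0.26-1.02j)]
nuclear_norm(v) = 3.69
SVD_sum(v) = [[0.40,  -0.55,  -0.14],[0.75,  -1.04,  -0.26],[-0.64,  0.89,  0.22]] + [[0.53,  0.11,  1.09],[-0.08,  -0.02,  -0.17],[0.23,  0.05,  0.47]] + [[-0.07,-0.06,0.04], [0.24,0.21,-0.14], [0.24,0.21,-0.14]]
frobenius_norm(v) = 2.34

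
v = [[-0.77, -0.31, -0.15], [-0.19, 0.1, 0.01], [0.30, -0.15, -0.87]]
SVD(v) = [[-0.34, -0.93, 0.16], [-0.13, -0.12, -0.98], [0.93, -0.36, -0.08]] @ diag([0.949237866574787, 0.8394760765088386, 0.14603900037275386]) @ [[0.6, -0.05, -0.8], [0.75, 0.39, 0.54], [0.29, -0.92, 0.27]]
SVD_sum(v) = [[-0.2,0.02,0.26], [-0.08,0.01,0.1], [0.53,-0.04,-0.7]] + [[-0.58, -0.30, -0.42], [-0.07, -0.04, -0.05], [-0.23, -0.12, -0.16]] + [[0.01, -0.02, 0.01], [-0.04, 0.13, -0.04], [-0.00, 0.01, -0.0]]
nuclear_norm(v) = 1.93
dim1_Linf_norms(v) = [0.77, 0.19, 0.87]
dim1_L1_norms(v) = [1.23, 0.3, 1.32]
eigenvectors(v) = [[0.05+0.58j, (0.05-0.58j), (-0.28+0j)], [-0.02+0.11j, -0.02-0.11j, (0.94+0j)], [(0.81+0j), (0.81-0j), -0.22+0.00j]]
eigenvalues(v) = [(-0.85+0.19j), (-0.85-0.19j), (0.15+0j)]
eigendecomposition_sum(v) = [[-0.39+0.14j,-0.13-0.03j,-0.07-0.30j], [(-0.08+0.01j),-0.02-0.01j,-0.06j], [0.15+0.56j,-0.06+0.18j,(-0.43+0.07j)]] + [[(-0.39-0.14j), -0.13+0.03j, (-0.07+0.3j)], [(-0.08-0.01j), (-0.02+0.01j), 0.06j], [(0.15-0.56j), (-0.06-0.18j), (-0.43-0.07j)]] + [[(0.01+0j), (-0.04-0j), -0.00-0.00j], [(-0.03-0j), (0.15+0j), 0.01+0.00j], [(0.01+0j), -0.03-0.00j, (-0-0j)]]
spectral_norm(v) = 0.95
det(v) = 0.12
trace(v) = -1.54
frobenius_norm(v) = 1.28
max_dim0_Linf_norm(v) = 0.87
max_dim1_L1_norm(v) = 1.32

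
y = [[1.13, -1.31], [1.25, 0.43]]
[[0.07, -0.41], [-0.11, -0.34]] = y @ [[-0.05, -0.29],  [-0.1, 0.06]]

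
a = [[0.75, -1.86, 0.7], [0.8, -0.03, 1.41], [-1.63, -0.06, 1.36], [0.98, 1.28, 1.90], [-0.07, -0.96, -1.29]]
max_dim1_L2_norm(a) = 2.49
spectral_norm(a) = 3.31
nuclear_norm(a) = 7.66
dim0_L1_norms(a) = [4.23, 4.19, 6.66]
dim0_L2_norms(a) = [2.2, 2.45, 3.1]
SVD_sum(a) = [[0.0, 0.01, 0.02], [0.28, 0.57, 1.25], [0.17, 0.35, 0.76], [0.49, 0.98, 2.15], [-0.31, -0.63, -1.38]] + [[1.18, -1.61, 0.47], [0.46, -0.63, 0.18], [-0.34, 0.46, -0.13], [-0.0, 0.01, -0.00], [0.24, -0.33, 0.10]] + [[-0.44, -0.26, 0.22],[0.05, 0.03, -0.03],[-1.47, -0.87, 0.73],[0.5, 0.29, -0.25],[0.00, 0.0, -0.0]]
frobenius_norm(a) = 4.52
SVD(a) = [[0.01, -0.89, 0.27], [0.42, -0.35, -0.03], [0.26, 0.25, 0.91], [0.73, 0.0, -0.31], [-0.47, -0.18, -0.0]] @ diag([3.3077997986744725, 2.3179808608977313, 2.0337220115839174]) @ [[0.20,  0.41,  0.89], [-0.58,  0.79,  -0.23], [-0.79,  -0.47,  0.39]]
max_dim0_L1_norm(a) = 6.66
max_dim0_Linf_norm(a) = 1.9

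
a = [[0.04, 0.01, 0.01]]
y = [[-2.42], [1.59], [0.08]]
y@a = [[-0.10, -0.02, -0.02], [0.06, 0.02, 0.02], [0.00, 0.00, 0.0]]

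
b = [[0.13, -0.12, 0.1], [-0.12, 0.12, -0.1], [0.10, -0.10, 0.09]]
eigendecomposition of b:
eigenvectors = [[-0.62, 0.71, 0.33], [0.60, 0.15, 0.79], [-0.51, -0.68, 0.52]]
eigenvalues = [0.33, 0.01, 0.0]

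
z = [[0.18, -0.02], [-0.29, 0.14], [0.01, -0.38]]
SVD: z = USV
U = [[0.25, 0.48], [-0.62, -0.59], [0.75, -0.65]]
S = [0.44, 0.29]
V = [[0.53, -0.85], [0.85, 0.53]]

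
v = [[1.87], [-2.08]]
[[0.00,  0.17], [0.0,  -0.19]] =v @ [[-0.0,0.09]]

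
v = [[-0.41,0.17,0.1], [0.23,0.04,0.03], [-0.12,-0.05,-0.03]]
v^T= [[-0.41,  0.23,  -0.12], [0.17,  0.04,  -0.05], [0.1,  0.03,  -0.03]]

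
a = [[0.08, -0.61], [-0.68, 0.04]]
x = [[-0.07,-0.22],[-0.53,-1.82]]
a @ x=[[0.32,1.09], [0.03,0.08]]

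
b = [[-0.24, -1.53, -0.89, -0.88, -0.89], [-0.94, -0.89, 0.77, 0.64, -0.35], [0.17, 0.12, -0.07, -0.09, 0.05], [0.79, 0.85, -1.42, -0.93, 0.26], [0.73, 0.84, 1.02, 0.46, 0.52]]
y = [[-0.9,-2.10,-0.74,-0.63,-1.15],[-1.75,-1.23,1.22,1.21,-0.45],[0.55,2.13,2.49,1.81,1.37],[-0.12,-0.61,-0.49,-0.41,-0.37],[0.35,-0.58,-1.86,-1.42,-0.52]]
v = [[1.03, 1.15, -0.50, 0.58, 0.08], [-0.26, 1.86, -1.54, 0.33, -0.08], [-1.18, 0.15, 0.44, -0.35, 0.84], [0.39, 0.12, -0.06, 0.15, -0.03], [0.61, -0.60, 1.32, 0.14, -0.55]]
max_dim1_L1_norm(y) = 8.35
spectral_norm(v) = 3.05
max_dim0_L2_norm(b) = 2.14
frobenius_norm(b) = 3.83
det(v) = -0.01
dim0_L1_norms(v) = [3.47, 3.88, 3.86, 1.55, 1.58]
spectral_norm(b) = 2.71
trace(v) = 2.93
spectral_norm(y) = 5.27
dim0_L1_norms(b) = [2.87, 4.23, 4.17, 3.0, 2.07]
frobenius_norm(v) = 3.80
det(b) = 0.00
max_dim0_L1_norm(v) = 3.88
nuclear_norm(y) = 8.90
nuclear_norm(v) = 6.51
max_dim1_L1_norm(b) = 4.43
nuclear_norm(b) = 5.99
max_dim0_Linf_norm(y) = 2.49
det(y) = -0.00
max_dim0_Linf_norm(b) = 1.53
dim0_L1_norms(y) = [3.67, 6.65, 6.8, 5.48, 3.86]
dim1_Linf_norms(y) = [2.1, 1.75, 2.49, 0.61, 1.86]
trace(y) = -0.57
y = v @ b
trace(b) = -1.61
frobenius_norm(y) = 6.21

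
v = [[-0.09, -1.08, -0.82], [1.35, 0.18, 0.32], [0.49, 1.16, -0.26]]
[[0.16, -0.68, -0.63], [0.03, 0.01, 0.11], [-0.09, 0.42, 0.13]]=v @ [[0.05, -0.11, -0.06], [-0.11, 0.46, 0.24], [-0.06, 0.24, 0.46]]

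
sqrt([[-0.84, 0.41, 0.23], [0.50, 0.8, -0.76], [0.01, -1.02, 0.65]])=[[(0.04+0.84j),(0.09-0.33j),0.01-0.26j], [(0.17-0.31j),0.77+0.12j,(-0.48+0.1j)], [(-0.1-0.19j),(-0.67+0.08j),(0.63+0.06j)]]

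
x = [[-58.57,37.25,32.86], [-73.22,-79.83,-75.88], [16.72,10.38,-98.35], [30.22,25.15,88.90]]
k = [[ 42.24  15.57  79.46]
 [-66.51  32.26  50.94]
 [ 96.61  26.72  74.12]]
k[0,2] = 79.46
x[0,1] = 37.25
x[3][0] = 30.22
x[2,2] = -98.35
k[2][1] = 26.72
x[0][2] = 32.86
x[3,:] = [30.22, 25.15, 88.9]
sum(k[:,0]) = 72.34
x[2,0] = 16.72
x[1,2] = -75.88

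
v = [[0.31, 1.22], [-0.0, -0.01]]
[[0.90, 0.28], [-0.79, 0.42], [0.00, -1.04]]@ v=[[0.28,1.1], [-0.24,-0.97], [0.00,0.01]]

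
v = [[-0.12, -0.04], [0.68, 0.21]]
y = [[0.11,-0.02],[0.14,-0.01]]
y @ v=[[-0.03, -0.01],[-0.02, -0.01]]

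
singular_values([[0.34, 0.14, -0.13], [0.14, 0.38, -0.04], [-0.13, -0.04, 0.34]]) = [0.56, 0.32, 0.18]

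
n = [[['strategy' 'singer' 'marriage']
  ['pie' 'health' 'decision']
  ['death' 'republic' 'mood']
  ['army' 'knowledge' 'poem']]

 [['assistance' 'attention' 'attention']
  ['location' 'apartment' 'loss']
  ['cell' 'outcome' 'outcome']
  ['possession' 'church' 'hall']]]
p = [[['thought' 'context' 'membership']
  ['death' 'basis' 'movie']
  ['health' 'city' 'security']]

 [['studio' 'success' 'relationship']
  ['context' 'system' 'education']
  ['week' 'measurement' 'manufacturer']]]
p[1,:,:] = [['studio', 'success', 'relationship'], ['context', 'system', 'education'], ['week', 'measurement', 'manufacturer']]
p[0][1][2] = 'movie'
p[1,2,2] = 'manufacturer'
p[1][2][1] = 'measurement'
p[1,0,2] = 'relationship'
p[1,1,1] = 'system'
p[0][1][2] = 'movie'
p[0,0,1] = 'context'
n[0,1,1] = 'health'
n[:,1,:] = [['pie', 'health', 'decision'], ['location', 'apartment', 'loss']]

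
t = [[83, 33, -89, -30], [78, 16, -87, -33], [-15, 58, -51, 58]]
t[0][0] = 83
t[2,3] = 58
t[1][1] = 16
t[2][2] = -51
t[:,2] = [-89, -87, -51]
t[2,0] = -15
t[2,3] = 58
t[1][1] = 16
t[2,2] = -51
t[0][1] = 33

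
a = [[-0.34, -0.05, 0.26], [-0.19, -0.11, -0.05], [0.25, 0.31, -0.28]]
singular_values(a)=[0.64, 0.19, 0.17]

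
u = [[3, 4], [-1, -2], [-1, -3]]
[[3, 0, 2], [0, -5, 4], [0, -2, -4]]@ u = [[7, 6], [1, -2], [6, 16]]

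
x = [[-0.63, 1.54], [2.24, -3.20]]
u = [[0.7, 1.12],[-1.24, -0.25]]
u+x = [[0.07,2.66],[1.00,-3.45]]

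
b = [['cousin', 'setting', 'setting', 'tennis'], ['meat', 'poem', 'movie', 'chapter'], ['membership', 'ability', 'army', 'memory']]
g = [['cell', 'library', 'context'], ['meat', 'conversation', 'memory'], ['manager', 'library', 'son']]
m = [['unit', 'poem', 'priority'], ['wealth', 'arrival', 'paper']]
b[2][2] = 'army'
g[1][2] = 'memory'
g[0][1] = 'library'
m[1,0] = 'wealth'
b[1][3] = 'chapter'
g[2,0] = 'manager'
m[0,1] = 'poem'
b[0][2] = 'setting'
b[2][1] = 'ability'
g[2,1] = 'library'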